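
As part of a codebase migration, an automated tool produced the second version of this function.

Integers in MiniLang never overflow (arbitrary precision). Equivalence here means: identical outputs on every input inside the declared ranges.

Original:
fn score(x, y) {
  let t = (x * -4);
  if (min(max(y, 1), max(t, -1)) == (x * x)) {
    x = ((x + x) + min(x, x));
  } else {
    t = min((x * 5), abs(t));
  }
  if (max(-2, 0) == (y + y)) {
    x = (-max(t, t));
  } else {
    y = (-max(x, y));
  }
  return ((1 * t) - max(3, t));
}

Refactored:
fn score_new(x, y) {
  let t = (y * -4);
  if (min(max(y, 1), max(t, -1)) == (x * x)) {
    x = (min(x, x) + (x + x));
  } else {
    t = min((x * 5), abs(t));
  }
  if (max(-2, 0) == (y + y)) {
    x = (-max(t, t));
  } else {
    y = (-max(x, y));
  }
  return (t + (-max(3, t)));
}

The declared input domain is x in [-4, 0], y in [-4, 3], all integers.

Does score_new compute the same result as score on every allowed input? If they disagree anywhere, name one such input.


At x=-1, y=0: score gives 0, score_new gives -8.
verdict: not equivalent; witness: x=-1, y=0


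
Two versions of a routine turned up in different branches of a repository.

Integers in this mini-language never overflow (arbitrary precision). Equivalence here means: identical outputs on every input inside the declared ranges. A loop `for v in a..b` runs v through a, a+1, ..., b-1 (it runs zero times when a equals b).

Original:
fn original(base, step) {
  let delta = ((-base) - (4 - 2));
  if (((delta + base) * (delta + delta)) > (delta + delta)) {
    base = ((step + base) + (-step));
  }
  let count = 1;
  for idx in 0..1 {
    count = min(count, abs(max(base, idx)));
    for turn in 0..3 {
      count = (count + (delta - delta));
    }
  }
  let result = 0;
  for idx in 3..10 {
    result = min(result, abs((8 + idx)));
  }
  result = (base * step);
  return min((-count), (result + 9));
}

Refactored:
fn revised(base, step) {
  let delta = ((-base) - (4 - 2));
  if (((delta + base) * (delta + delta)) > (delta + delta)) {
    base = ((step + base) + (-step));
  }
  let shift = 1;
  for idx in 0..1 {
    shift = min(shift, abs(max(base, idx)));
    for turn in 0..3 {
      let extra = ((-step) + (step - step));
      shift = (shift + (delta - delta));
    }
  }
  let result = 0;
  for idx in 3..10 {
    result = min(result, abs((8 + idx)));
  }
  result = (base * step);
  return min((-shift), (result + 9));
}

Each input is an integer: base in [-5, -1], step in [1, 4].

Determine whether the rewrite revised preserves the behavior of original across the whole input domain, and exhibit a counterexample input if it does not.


Side by side, the visible changes include: arithmetic usage differs, plus local variable names differ, plus statement counts differ.
One worked example (base=-2, step=4) — original: delta=0, then (((delta + base) * (delta + delta)) > (delta + delta)) is false, then count=1, then (idx=0), then count=0, then (turn=0), then count=0, then (turn=1), then count=0, then (turn=2), then count=0, then result=0, then (idx=3), then result=0, then (idx=4), then result=0, then (idx=5), then result=0, then (idx=6), then result=0, then (idx=7), then result=0, then (idx=8), then result=0, then (idx=9), then result=0, then result=-8, then returns 0; revised: delta=0, then (((delta + base) * (delta + delta)) > (delta + delta)) is false, then shift=1, then (idx=0), then shift=0, then (turn=0), then extra=-4, then shift=0, then (turn=1), then extra=-4, then shift=0, then (turn=2), then extra=-4, then shift=0, then result=0, then (idx=3), then result=0, then (idx=4), then result=0, then (idx=5), then result=0, then (idx=6), then result=0, then (idx=7), then result=0, then (idx=8), then result=0, then (idx=9), then result=0, then result=-8, then returns 0; agreement on 0.
Sweeping the whole domain (20 inputs) finds no disagreement.
verdict: equivalent


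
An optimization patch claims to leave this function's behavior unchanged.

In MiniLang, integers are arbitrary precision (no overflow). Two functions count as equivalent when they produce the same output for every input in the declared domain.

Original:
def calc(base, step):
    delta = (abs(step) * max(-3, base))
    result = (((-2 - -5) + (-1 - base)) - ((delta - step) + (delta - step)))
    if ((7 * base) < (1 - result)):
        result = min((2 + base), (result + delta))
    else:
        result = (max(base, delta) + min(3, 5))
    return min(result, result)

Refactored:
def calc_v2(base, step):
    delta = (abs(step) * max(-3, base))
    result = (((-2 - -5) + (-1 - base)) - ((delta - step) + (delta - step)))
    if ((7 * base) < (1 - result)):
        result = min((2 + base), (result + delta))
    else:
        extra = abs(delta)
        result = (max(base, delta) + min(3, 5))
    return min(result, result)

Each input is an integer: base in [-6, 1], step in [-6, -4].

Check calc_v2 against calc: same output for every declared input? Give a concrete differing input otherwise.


This is a faithful refactor — statement counts differ, min/max/abs usage differs, local variable names differ, but the computed results match everywhere.
Spot check at base=-4, step=-6 — calc: delta := -18 | result := 30 | ((7 * base) < (1 - result)): false | result := -1 | result -1. calc_v2: delta := -18 | result := 30 | ((7 * base) < (1 - result)): false | extra := 18 | result := -1 | result -1. Both give -1.
Across all 24 domain points the two functions coincide.
verdict: equivalent


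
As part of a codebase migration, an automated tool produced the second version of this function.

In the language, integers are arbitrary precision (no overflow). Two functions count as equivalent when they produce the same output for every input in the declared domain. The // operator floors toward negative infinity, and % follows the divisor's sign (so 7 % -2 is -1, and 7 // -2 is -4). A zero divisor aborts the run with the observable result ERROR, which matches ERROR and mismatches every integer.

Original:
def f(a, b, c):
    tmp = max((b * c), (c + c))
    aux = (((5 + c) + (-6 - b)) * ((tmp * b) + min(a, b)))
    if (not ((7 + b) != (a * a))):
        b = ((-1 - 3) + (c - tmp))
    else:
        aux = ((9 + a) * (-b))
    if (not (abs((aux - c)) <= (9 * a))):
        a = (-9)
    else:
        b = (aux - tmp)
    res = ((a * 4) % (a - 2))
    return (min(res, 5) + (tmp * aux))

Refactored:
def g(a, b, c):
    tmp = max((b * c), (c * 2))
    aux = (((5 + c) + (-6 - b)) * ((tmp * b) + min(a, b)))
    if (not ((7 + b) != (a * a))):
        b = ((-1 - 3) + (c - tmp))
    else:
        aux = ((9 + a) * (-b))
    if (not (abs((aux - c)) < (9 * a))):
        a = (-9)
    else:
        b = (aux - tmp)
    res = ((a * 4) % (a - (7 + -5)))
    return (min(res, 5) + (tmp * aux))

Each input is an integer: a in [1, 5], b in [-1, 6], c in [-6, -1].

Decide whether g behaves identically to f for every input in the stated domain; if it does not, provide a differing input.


Consider the input a=1, b=1, c=-1.
f: tmp becomes -1; next aux becomes 0; next (not ((7 + b) != (a * a))) evaluates to false; next aux becomes -10; next (not (abs((aux - c)) <= (9 * a))) evaluates to false; next b becomes -9; next res becomes 0; next final value 10
g: tmp becomes -1; next aux becomes 0; next (not ((7 + b) != (a * a))) evaluates to false; next aux becomes -10; next (not (abs((aux - c)) < (9 * a))) evaluates to true; next a becomes -9; next res becomes -3; next final value 7
10 != 7, so the rewrite changes behavior.
verdict: not equivalent; witness: a=1, b=1, c=-1


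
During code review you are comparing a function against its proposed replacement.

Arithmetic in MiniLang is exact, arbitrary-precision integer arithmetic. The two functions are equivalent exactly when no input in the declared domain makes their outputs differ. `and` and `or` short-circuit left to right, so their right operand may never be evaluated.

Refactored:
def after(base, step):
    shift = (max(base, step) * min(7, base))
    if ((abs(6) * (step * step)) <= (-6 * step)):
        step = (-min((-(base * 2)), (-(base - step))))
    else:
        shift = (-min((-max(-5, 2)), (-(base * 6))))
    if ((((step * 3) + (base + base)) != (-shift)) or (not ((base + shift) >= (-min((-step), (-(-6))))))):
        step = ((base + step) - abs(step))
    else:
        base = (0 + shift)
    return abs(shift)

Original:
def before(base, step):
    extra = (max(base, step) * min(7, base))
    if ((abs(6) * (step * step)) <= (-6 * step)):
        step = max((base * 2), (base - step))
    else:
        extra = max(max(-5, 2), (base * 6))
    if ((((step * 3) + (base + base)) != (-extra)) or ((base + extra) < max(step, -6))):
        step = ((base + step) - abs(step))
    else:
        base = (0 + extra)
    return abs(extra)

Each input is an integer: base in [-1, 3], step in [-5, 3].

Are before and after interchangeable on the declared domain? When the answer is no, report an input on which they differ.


Reading the diff, among the changes: boolean connective usage differs, local variable names differ, comparison usage differs, min/max/abs usage differs.
One worked example (base=1, step=1) — before: extra := 1 | ((abs(6) * (step * step)) <= (-6 * step)): false | extra := 6 | ((((step * 3) + (base + base)) != (-extra)) or ((base + extra) < max(step, -6))): true | step := 1 | result 6; after: shift := 1 | ((abs(6) * (step * step)) <= (-6 * step)): false | shift := 6 | ((((step * 3) + (base + base)) != (-shift)) or (not ((base + shift) >= (-min((-step), (-(-6))))))): true | step := 1 | result 6; agreement on 6.
Across all 45 domain points the two functions coincide.
verdict: equivalent


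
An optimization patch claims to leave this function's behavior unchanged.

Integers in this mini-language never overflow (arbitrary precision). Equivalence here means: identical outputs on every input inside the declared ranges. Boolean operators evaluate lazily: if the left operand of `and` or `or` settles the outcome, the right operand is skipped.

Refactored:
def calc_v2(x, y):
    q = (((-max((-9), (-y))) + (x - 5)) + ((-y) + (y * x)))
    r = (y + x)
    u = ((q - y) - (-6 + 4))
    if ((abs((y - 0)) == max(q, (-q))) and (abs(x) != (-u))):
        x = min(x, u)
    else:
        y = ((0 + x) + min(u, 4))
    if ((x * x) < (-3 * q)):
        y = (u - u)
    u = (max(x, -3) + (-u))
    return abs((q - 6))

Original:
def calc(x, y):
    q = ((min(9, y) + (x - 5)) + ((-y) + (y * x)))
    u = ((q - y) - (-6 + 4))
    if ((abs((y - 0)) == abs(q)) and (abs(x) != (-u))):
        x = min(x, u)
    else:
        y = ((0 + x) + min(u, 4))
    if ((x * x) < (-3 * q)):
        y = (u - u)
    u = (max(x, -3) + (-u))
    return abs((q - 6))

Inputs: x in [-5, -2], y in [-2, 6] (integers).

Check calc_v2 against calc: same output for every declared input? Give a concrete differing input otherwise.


Reading the diff, among the changes: min/max/abs usage differs; local variable names differ; statement counts differ; arithmetic usage differs.
One worked example (x=-2, y=-1) — calc: q = -5; u = -2; ((abs((y - 0)) == abs(q)) and (abs(x) != (-u))) -> false; y = -4; ((x * x) < (-3 * q)) -> true; y = 0; u = 0; return 11; calc_v2: q = -5; r = -3; u = -2; ((abs((y - 0)) == max(q, (-q))) and (abs(x) != (-u))) -> false; y = -4; ((x * x) < (-3 * q)) -> true; y = 0; u = 0; return 11; agreement on 11.
Across all 36 domain points the two functions coincide.
verdict: equivalent


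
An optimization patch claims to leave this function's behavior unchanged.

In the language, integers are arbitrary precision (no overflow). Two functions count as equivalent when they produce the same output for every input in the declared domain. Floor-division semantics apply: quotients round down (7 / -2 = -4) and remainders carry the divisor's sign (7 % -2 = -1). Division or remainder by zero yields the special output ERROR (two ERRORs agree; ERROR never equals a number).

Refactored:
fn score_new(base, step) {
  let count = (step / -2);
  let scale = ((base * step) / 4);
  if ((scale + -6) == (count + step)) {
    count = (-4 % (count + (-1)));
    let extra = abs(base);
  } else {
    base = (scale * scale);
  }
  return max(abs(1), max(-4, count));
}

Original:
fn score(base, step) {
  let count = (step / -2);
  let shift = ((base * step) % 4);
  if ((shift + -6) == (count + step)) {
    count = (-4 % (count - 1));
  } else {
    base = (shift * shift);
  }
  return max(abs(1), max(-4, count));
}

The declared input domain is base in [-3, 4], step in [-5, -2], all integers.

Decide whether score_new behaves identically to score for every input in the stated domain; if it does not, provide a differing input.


There is a counterexample at base=1, step=-5: 1 on one side, 2 on the other.
score: count becomes 2; next shift becomes 3; next ((shift + -6) == (count + step)) evaluates to true; next count becomes 0; next final value 1
score_new: count becomes 2; next scale becomes -2; next ((scale + -6) == (count + step)) evaluates to false; next base becomes 4; next final value 2
verdict: not equivalent; witness: base=1, step=-5


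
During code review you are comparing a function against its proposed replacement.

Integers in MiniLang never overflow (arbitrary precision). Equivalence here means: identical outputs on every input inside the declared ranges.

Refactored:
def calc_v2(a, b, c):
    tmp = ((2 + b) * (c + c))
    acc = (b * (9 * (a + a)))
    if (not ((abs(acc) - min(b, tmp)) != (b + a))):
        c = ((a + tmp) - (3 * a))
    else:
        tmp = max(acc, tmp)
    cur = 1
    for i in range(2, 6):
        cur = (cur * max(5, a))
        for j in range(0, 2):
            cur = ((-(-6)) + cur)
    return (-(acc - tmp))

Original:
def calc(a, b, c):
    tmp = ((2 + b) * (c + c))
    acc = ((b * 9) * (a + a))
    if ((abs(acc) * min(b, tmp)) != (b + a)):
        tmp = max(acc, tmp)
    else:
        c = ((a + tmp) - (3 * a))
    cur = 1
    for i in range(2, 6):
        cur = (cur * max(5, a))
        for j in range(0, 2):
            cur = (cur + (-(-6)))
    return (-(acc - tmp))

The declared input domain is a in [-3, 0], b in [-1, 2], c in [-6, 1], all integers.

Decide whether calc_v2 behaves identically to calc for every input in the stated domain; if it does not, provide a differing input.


Consider the input a=0, b=0, c=-6.
calc: tmp becomes -24; next acc becomes 0; next ((abs(acc) * min(b, tmp)) != (b + a)) evaluates to false; next c becomes -24; next cur becomes 1; next at i=2:; next cur becomes 5; next at j=0:; next cur becomes 11; next at j=1:; next cur becomes 17; next at i=3:; next cur becomes 85; next at j=0:; next cur becomes 91; next at j=1:; next cur becomes 97; next at i=4:; next cur becomes 485; next at j=0:; next cur becomes 491; next at j=1:; next cur becomes 497; next at i=5:; next cur becomes 2485; next at j=0:; next cur becomes 2491; next at j=1:; next cur becomes 2497; next final value -24
calc_v2: tmp becomes -24; next acc becomes 0; next (not ((abs(acc) - min(b, tmp)) != (b + a))) evaluates to false; next tmp becomes 0; next cur becomes 1; next at i=2:; next cur becomes 5; next at j=0:; next cur becomes 11; next at j=1:; next cur becomes 17; next at i=3:; next cur becomes 85; next at j=0:; next cur becomes 91; next at j=1:; next cur becomes 97; next at i=4:; next cur becomes 485; next at j=0:; next cur becomes 491; next at j=1:; next cur becomes 497; next at i=5:; next cur becomes 2485; next at j=0:; next cur becomes 2491; next at j=1:; next cur becomes 2497; next final value 0
-24 != 0, so the rewrite changes behavior.
verdict: not equivalent; witness: a=0, b=0, c=-6


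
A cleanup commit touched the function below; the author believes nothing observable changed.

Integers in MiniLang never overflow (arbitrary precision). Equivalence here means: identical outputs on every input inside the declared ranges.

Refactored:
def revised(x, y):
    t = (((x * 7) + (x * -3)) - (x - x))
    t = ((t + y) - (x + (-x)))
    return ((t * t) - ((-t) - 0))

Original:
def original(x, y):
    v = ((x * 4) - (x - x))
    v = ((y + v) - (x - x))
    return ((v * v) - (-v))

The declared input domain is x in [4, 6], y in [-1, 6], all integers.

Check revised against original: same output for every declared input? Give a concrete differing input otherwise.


This is a faithful refactor — local variable names differ; arithmetic usage differs; constant usage differs, but the computed results match everywhere.
As a probe, take x=5, y=0: original runs v becomes 20; next v becomes 20; next final value 420; revised runs t becomes 20; next t becomes 20; next final value 420; both end at 420.
Across all 24 domain points the two functions coincide.
verdict: equivalent


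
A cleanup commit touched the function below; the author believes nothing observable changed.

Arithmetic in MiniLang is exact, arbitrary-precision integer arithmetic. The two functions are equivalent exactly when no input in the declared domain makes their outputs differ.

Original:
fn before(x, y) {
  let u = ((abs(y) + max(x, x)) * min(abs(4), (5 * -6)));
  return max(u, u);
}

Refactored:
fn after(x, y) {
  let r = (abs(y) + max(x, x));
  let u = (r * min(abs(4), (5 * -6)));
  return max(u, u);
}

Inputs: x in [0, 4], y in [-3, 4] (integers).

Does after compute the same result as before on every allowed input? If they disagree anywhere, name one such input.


The two are interchangeable: statement counts differ; also local variable names differ, and every declared input agrees.
Spot check at x=4, y=-1 — before: u = -150; return -150. after: r = 5; u = -150; return -150. Both give -150.
Every one of the 40 inputs gives matching results.
verdict: equivalent


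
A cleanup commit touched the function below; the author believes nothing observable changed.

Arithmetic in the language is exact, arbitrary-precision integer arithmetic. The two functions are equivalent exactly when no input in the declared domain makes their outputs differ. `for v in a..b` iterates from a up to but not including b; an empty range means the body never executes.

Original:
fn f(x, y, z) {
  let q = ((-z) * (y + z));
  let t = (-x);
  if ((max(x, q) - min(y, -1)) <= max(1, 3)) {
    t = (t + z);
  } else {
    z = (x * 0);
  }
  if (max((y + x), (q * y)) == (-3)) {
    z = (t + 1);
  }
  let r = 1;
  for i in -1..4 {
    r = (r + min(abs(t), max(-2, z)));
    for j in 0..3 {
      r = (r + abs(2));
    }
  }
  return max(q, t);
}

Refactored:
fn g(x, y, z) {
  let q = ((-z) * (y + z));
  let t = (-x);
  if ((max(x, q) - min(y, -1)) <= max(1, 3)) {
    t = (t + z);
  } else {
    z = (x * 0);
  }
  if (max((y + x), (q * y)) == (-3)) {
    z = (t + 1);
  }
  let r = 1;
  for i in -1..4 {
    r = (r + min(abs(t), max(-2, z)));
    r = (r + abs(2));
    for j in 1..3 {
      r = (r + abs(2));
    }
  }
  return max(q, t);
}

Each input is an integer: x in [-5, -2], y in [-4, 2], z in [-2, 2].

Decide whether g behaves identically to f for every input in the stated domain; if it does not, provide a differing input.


This is a faithful refactor — min/max/abs usage differs; statement counts differ; loop structure differs; constant usage differs; arithmetic usage differs, but the computed results match everywhere.
Spot check at x=-3, y=-4, z=-2 — f: q = -12; t = 3; ((max(x, q) - min(y, -1)) <= max(1, 3)) -> true; t = 1; (max((y + x), (q * y)) == (-3)) -> false; r = 1; [i=-1]; r = -1; [j=0]; r = 1; [j=1]; r = 3; [j=2]; r = 5; [i=0]; r = 3; [j=0]; r = 5; [j=1]; r = 7; [j=2]; r = 9; [i=1]; r = 7; [j=0]; r = 9; [j=1]; r = 11; [j=2]; r = 13; [i=2]; r = 11; [j=0]; r = 13; [j=1]; r = 15; [j=2]; r = 17; [i=3]; r = 15; [j=0]; r = 17; [j=1]; r = 19; [j=2]; r = 21; return 1. g: q = -12; t = 3; ((max(x, q) - min(y, -1)) <= max(1, 3)) -> true; t = 1; (max((y + x), (q * y)) == (-3)) -> false; r = 1; [i=-1]; r = -1; r = 1; [j=1]; r = 3; [j=2]; r = 5; [i=0]; r = 3; r = 5; [j=1]; r = 7; [j=2]; r = 9; [i=1]; r = 7; r = 9; [j=1]; r = 11; [j=2]; r = 13; [i=2]; r = 11; r = 13; [j=1]; r = 15; [j=2]; r = 17; [i=3]; r = 15; r = 17; [j=1]; r = 19; [j=2]; r = 21; return 1. Both give 1.
Checked all 140 inputs in the declared domain: the outputs agree on every one.
verdict: equivalent


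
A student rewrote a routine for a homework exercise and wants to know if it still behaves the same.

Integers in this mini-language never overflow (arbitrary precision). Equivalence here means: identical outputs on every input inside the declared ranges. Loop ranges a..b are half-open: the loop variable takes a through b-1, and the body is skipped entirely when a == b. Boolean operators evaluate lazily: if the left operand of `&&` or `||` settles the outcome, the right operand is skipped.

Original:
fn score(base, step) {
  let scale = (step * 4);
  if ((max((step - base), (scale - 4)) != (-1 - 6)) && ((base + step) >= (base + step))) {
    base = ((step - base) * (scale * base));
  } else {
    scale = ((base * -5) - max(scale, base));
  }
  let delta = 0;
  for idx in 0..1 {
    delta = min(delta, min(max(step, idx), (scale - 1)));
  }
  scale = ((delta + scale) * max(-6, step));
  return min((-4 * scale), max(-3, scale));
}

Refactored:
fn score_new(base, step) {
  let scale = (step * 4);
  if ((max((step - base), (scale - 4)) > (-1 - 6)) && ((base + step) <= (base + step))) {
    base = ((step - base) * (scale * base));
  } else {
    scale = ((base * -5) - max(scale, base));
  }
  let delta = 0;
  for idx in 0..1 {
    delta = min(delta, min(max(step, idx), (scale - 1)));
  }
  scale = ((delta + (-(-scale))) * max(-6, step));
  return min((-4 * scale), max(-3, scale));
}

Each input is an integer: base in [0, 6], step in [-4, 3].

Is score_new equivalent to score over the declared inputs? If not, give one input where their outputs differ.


Not equivalent: base=4, step=-4 separates them (-528 vs -784).
score: scale becomes -16; next ((max((step - base), (scale - 4)) != (-1 - 6)) && ((base + step) >= (base + step))) evaluates to true; next base becomes 512; next delta becomes 0; next at idx=0:; next delta becomes -17; next scale becomes 132; next final value -528
score_new: scale becomes -16; next ((max((step - base), (scale - 4)) > (-1 - 6)) && ((base + step) <= (base + step))) evaluates to false; next scale becomes -24; next delta becomes 0; next at idx=0:; next delta becomes -25; next scale becomes 196; next final value -784
verdict: not equivalent; witness: base=4, step=-4


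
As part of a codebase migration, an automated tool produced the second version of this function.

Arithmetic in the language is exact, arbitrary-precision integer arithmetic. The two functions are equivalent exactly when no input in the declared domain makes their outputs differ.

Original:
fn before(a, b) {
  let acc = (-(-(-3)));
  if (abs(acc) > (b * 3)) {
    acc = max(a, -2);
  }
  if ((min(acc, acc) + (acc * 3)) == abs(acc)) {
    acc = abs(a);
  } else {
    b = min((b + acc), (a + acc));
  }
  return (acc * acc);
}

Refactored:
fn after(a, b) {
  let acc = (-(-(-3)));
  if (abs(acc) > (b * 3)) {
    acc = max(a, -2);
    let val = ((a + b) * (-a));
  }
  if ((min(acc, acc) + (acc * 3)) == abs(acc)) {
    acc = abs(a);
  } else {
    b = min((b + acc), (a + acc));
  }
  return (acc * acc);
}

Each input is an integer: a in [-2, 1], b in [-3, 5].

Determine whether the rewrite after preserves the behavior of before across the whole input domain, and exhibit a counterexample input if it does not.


Behavior is preserved: although local variable names differ; also statement counts differ; also arithmetic usage differs, the outputs never diverge.
Spot check at a=0, b=5 — before: acc becomes -3; next (abs(acc) > (b * 3)) evaluates to false; next ((min(acc, acc) + (acc * 3)) == abs(acc)) evaluates to false; next b becomes -3; next final value 9. after: acc becomes -3; next (abs(acc) > (b * 3)) evaluates to false; next ((min(acc, acc) + (acc * 3)) == abs(acc)) evaluates to false; next b becomes -3; next final value 9. Both give 9.
Every one of the 36 inputs gives matching results.
verdict: equivalent


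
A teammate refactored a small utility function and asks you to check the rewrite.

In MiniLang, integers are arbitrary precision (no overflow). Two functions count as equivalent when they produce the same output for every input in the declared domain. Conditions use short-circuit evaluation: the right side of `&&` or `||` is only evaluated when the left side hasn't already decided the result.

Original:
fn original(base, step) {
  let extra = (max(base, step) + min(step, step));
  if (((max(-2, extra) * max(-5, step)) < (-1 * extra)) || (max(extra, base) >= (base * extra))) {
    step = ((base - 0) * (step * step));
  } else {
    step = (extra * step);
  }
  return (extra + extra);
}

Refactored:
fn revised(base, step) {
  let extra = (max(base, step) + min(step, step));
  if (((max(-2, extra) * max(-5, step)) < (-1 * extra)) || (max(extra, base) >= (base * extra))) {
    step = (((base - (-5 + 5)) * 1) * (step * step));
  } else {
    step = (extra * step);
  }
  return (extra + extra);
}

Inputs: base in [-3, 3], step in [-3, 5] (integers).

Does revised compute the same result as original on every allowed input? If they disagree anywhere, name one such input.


Reading the diff, among the changes: constant usage differs, arithmetic usage differs.
Tracing base=1, step=5: original: extra becomes 10; next (((max(-2, extra) * max(-5, step)) < (-1 * extra)) || (max(extra, base) >= (base * extra))) evaluates to true; next step becomes 25; next final value 20 | revised: extra becomes 10; next (((max(-2, extra) * max(-5, step)) < (-1 * extra)) || (max(extra, base) >= (base * extra))) evaluates to true; next step becomes 25; next final value 20 — matching result 20.
Across all 63 domain points the two functions coincide.
verdict: equivalent


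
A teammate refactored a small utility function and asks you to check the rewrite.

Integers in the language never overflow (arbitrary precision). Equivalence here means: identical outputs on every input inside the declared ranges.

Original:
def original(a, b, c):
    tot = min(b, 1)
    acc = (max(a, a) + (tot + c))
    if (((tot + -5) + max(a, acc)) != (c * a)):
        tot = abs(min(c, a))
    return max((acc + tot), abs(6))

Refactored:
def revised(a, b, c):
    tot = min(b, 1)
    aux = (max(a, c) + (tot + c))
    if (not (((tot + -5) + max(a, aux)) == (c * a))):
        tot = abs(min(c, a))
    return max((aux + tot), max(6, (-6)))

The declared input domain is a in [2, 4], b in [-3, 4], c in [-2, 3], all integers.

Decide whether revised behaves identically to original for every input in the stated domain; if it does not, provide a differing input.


The rewrite breaks on a=2, b=-1, c=3, where the results are 6 and 7.
original: tot becomes -1; next acc becomes 4; next (((tot + -5) + max(a, acc)) != (c * a)) evaluates to true; next tot becomes 2; next final value 6
revised: tot becomes -1; next aux becomes 5; next (not (((tot + -5) + max(a, aux)) == (c * a))) evaluates to true; next tot becomes 2; next final value 7
verdict: not equivalent; witness: a=2, b=-1, c=3


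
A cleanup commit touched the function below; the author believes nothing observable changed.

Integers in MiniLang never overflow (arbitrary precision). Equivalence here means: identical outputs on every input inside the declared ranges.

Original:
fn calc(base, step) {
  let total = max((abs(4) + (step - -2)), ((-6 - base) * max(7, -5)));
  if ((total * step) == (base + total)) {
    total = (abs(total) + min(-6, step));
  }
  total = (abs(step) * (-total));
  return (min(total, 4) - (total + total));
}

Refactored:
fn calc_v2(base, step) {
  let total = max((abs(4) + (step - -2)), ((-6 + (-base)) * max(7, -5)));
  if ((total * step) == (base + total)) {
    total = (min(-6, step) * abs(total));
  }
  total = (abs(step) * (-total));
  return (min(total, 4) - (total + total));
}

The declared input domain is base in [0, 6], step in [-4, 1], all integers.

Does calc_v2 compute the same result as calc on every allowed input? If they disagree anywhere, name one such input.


These are not equivalent — on base=0, step=1 the outputs split (1 vs -80).
calc: total = 7; ((total * step) == (base + total)) -> true; total = 1; total = -1; return 1
calc_v2: total = 7; ((total * step) == (base + total)) -> true; total = -42; total = 42; return -80
verdict: not equivalent; witness: base=0, step=1


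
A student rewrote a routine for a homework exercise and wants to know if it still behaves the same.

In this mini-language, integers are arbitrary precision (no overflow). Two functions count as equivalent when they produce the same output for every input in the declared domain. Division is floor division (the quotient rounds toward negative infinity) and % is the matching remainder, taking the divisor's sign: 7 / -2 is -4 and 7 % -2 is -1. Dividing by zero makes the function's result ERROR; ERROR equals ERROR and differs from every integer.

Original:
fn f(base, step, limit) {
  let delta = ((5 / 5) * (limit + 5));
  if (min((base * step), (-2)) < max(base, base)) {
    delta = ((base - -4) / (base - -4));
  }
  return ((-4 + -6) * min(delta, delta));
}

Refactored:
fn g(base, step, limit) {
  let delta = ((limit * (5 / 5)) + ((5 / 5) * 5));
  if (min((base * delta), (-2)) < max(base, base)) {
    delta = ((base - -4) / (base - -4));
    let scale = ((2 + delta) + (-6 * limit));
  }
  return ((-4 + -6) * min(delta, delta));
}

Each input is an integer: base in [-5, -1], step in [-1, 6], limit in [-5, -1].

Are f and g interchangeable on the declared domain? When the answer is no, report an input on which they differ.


These are not equivalent — on base=-5, step=-1, limit=-3 the outputs split (-20 vs -10).
f: delta=2, then (min((base * step), (-2)) < max(base, base)) is false, then returns -20
g: delta=2, then (min((base * delta), (-2)) < max(base, base)) is true, then delta=1, then scale=21, then returns -10
verdict: not equivalent; witness: base=-5, step=-1, limit=-3


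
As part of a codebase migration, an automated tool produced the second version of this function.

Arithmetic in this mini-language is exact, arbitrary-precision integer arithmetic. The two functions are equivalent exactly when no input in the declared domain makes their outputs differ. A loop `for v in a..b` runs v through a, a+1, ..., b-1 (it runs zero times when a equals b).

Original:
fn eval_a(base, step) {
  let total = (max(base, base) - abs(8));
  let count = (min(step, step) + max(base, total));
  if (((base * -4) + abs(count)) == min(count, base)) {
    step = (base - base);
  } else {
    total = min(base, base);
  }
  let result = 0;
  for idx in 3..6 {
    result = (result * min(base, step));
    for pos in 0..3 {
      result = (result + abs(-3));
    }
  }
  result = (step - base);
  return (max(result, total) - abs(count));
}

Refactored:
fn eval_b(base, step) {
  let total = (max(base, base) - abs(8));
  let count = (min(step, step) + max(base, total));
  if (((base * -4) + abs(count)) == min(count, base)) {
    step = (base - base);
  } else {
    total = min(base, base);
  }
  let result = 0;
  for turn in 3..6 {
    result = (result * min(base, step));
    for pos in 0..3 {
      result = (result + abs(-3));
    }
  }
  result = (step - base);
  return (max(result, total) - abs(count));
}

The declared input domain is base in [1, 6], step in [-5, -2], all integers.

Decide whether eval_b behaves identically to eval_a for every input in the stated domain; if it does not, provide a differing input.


The two are interchangeable: local variable names differ, and every declared input agrees.
As a probe, take base=2, step=-3: eval_a runs total := -6 | count := -1 | (((base * -4) + abs(count)) == min(count, base)): false | total := 2 | result := 0 | iter idx=3: | result := 0 | iter pos=0: | result := 3 | iter pos=1: | result := 6 | iter pos=2: | result := 9 | iter idx=4: | result := -27 | iter pos=0: | result := -24 | iter pos=1: | result := -21 | iter pos=2: | result := -18 | iter idx=5: | result := 54 | iter pos=0: | result := 57 | iter pos=1: | result := 60 | iter pos=2: | result := 63 | result := -5 | result 1; eval_b runs total := -6 | count := -1 | (((base * -4) + abs(count)) == min(count, base)): false | total := 2 | result := 0 | iter turn=3: | result := 0 | iter pos=0: | result := 3 | iter pos=1: | result := 6 | iter pos=2: | result := 9 | iter turn=4: | result := -27 | iter pos=0: | result := -24 | iter pos=1: | result := -21 | iter pos=2: | result := -18 | iter turn=5: | result := 54 | iter pos=0: | result := 57 | iter pos=1: | result := 60 | iter pos=2: | result := 63 | result := -5 | result 1; both end at 1.
An exhaustive pass over the 24 declared inputs shows identical outputs.
verdict: equivalent


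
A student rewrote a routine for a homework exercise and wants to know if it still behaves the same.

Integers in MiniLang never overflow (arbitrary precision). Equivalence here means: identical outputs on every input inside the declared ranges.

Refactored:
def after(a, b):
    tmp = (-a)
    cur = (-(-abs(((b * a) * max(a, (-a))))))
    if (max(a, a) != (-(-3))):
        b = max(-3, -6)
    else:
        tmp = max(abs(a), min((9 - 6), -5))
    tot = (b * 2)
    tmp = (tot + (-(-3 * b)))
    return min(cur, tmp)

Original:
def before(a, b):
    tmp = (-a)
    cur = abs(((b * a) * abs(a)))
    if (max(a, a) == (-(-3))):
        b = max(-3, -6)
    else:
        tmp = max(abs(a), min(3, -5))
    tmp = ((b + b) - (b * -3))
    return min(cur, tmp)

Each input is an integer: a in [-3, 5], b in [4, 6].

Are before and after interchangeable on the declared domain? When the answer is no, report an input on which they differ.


Consider the input a=-3, b=4.
before: tmp = 3; cur = 36; (max(a, a) == (-(-3))) -> false; tmp = 3; tmp = 20; return 20
after: tmp = 3; cur = 36; (max(a, a) != (-(-3))) -> true; b = -3; tot = -6; tmp = -15; return -15
20 vs -15 — the two versions disagree here.
verdict: not equivalent; witness: a=-3, b=4


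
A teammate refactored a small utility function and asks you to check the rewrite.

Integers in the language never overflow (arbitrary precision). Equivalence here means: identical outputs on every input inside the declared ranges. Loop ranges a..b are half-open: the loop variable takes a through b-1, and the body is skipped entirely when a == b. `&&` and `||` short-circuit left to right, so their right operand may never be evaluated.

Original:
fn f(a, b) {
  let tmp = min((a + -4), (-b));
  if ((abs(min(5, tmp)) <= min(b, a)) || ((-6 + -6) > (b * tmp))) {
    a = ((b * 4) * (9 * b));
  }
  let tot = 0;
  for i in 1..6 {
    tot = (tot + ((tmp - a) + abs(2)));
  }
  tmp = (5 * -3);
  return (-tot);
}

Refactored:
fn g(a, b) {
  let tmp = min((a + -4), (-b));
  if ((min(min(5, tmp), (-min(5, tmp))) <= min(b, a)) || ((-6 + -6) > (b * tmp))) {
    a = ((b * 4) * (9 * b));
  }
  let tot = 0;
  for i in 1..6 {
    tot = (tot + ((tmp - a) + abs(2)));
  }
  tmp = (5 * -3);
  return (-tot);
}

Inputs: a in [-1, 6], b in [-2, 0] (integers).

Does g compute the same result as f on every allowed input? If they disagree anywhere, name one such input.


Not equivalent: a=-1, b=-2 separates them (10 vs 735).
f: tmp=-5, then ((abs(min(5, tmp)) <= min(b, a)) || ((-6 + -6) > (b * tmp))) is false, then tot=0, then (i=1), then tot=-2, then (i=2), then tot=-4, then (i=3), then tot=-6, then (i=4), then tot=-8, then (i=5), then tot=-10, then tmp=-15, then returns 10
g: tmp=-5, then ((min(min(5, tmp), (-min(5, tmp))) <= min(b, a)) || ((-6 + -6) > (b * tmp))) is true, then a=144, then tot=0, then (i=1), then tot=-147, then (i=2), then tot=-294, then (i=3), then tot=-441, then (i=4), then tot=-588, then (i=5), then tot=-735, then tmp=-15, then returns 735
verdict: not equivalent; witness: a=-1, b=-2


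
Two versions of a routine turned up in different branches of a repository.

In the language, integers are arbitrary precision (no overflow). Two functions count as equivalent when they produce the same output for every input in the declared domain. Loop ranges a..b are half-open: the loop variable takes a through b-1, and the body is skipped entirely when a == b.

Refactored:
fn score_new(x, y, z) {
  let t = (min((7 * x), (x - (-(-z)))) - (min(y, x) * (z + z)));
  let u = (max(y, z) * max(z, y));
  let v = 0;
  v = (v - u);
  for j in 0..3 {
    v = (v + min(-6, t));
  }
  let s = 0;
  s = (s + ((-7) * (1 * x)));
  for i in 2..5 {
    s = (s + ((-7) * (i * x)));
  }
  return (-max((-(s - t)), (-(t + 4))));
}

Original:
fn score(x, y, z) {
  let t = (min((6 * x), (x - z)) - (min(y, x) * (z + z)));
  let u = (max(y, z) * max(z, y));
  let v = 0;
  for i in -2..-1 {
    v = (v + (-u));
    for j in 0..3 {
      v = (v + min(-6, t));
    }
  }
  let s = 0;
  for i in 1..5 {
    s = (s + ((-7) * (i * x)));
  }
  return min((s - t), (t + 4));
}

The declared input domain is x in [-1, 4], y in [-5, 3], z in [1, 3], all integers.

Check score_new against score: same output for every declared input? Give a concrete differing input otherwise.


The rewrite breaks on x=-1, y=-5, z=1, where the results are 8 and 7.
score: t := 4 | u := 1 | v := 0 | iter i=-2: | v := -1 | iter j=0: | v := -7 | iter j=1: | v := -13 | iter j=2: | v := -19 | s := 0 | iter i=1: | s := 7 | iter i=2: | s := 21 | iter i=3: | s := 42 | iter i=4: | s := 70 | result 8
score_new: t := 3 | u := 1 | v := 0 | v := -1 | iter j=0: | v := -7 | iter j=1: | v := -13 | iter j=2: | v := -19 | s := 0 | s := 7 | iter i=2: | s := 21 | iter i=3: | s := 42 | iter i=4: | s := 70 | result 7
verdict: not equivalent; witness: x=-1, y=-5, z=1


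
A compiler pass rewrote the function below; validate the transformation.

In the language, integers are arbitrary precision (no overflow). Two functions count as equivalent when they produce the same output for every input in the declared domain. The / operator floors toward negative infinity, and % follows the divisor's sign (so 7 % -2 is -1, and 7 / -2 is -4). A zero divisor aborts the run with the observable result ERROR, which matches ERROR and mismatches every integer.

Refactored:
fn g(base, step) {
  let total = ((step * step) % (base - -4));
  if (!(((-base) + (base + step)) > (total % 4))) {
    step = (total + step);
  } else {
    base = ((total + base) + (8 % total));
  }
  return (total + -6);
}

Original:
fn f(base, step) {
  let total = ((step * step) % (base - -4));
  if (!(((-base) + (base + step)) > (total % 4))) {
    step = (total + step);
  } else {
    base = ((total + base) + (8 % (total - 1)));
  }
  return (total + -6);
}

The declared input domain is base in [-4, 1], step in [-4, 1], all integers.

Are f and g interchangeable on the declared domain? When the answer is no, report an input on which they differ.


There is a counterexample at base=-3, step=1: -6 on one side, ERROR on the other.
f: total = 0; (!(((-base) + (base + step)) > (total % 4))) -> false; base = -3; return -6
g: total = 0; (!(((-base) + (base + step)) > (total % 4))) -> false; division by zero -> ERROR
verdict: not equivalent; witness: base=-3, step=1


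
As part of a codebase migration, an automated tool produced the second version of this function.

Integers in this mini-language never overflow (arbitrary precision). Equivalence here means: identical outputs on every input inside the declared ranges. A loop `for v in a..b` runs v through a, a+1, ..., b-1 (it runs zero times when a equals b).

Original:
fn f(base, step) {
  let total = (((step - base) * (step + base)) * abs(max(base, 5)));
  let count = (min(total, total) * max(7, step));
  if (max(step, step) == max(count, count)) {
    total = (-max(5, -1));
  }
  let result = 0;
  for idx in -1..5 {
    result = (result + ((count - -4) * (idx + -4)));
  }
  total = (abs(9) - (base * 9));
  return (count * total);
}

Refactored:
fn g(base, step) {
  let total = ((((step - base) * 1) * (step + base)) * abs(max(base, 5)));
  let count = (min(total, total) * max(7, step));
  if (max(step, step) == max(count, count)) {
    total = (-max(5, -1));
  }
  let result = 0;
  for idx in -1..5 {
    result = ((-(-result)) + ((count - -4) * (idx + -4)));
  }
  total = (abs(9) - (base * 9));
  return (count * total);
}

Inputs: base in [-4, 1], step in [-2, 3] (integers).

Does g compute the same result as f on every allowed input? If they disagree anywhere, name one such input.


Differences: arithmetic usage differs; also constant usage differs — yet all 36 inputs agree.
verdict: equivalent
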